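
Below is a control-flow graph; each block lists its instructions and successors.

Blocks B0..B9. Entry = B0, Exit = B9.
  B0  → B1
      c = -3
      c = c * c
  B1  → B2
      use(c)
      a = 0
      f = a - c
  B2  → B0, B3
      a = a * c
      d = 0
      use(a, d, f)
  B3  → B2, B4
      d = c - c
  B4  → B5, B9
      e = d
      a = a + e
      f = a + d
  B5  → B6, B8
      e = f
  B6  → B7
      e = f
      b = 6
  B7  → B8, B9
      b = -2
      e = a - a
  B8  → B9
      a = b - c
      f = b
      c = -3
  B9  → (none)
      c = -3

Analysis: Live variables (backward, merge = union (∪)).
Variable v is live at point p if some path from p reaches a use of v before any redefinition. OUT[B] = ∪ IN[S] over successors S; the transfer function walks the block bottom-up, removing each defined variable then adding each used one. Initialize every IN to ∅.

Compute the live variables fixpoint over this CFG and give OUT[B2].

Converged values:
  B0: | IN={b} | OUT={b, c}
  B1: | IN={b, c} | OUT={a, b, c, f}
  B2: | IN={a, b, c, f} | OUT={a, b, c, f}
  B3: | IN={a, b, c, f} | OUT={a, b, c, d, f}
  B4: | IN={a, b, c, d} | OUT={a, b, c, f}
  B5: | IN={a, b, c, f} | OUT={a, b, c, f}
  B6: | IN={a, c, f} | OUT={a, c}
  B7: | IN={a, c} | OUT={b, c}
  B8: | IN={b, c} | OUT={}
  B9: | IN={} | OUT={}

Merge at B2: OUT[B2] = IN[B0] ⊔ IN[B3] = {a, b, c, f}

Answer: {a, b, c, f}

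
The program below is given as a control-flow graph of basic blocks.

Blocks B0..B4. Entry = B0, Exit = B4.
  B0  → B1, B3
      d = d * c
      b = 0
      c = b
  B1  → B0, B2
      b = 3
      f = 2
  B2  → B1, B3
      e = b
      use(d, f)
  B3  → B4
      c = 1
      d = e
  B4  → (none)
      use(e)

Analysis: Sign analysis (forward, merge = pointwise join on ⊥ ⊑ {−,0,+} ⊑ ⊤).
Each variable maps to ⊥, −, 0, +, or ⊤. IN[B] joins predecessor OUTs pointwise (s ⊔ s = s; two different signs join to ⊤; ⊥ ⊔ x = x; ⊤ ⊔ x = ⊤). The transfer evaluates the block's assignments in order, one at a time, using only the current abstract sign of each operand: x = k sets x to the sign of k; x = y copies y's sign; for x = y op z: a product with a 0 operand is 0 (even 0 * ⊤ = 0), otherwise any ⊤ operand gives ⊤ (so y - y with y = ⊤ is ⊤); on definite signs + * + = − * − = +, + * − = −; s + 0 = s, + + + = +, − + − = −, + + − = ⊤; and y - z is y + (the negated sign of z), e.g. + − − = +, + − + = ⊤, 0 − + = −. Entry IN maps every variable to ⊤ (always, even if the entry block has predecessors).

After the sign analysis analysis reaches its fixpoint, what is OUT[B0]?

Fixpoint table:
  B0:  IN=(all ⊤)  OUT={b:0, c:0; rest ⊤}
  B1:  IN={c:0; rest ⊤}  OUT={b:+, c:0, f:+; rest ⊤}
  B2:  IN={b:+, c:0, f:+; rest ⊤}  OUT={b:+, c:0, e:+, f:+; rest ⊤}
  B3:  IN={c:0; rest ⊤}  OUT={c:+; rest ⊤}
  B4:  IN={c:+; rest ⊤}  OUT={c:+; rest ⊤}

Merge at B0 (entry node, so the boundary value (all ⊤) is joined with the incoming edge(s)): IN[B0] = (all ⊤) ⊔ OUT[B1] = {a: ⊤, b: ⊤, c: ⊤, d: ⊤, e: ⊤, f: ⊤}
Applying B0's transfer function to that IN value gives OUT[B0] (row B0 above).

Answer: {a: ⊤, b: 0, c: 0, d: ⊤, e: ⊤, f: ⊤}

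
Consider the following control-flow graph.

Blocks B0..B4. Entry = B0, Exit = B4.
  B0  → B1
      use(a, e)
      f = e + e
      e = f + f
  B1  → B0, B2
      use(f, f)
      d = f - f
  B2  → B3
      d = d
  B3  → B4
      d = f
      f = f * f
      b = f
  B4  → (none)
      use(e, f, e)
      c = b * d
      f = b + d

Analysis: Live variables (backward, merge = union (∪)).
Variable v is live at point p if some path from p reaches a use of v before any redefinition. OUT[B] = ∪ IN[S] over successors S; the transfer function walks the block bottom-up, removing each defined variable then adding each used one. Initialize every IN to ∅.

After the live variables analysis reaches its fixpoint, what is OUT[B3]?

Answer: {b, d, e, f}

Working:
Per-block solution:
  B0:   IN={a, e}   OUT={a, e, f}
  B1:   IN={a, e, f}   OUT={a, d, e, f}
  B2:   IN={d, e, f}   OUT={e, f}
  B3:   IN={e, f}   OUT={b, d, e, f}
  B4:   IN={b, d, e, f}   OUT={}

Merge at B3: OUT[B3] = IN[B4] = {b, d, e, f}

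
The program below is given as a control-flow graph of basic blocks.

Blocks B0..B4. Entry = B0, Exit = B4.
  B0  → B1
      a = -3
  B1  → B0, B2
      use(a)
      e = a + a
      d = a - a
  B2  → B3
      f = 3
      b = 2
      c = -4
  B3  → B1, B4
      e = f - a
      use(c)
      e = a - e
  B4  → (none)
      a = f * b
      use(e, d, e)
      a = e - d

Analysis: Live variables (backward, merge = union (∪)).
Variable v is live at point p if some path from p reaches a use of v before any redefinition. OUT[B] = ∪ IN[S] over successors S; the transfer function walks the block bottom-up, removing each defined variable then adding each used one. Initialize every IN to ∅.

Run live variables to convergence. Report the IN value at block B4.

Answer: {b, d, e, f}

Trace:
Converged values:
  B0:  IN={}  OUT={a}
  B1:  IN={a}  OUT={a, d}
  B2:  IN={a, d}  OUT={a, b, c, d, f}
  B3:  IN={a, b, c, d, f}  OUT={a, b, d, e, f}
  B4:  IN={b, d, e, f}  OUT={}

B4 is the boundary node: OUT[B4] = {}
Applying B4's transfer function to that OUT value gives IN[B4] (row B4 above).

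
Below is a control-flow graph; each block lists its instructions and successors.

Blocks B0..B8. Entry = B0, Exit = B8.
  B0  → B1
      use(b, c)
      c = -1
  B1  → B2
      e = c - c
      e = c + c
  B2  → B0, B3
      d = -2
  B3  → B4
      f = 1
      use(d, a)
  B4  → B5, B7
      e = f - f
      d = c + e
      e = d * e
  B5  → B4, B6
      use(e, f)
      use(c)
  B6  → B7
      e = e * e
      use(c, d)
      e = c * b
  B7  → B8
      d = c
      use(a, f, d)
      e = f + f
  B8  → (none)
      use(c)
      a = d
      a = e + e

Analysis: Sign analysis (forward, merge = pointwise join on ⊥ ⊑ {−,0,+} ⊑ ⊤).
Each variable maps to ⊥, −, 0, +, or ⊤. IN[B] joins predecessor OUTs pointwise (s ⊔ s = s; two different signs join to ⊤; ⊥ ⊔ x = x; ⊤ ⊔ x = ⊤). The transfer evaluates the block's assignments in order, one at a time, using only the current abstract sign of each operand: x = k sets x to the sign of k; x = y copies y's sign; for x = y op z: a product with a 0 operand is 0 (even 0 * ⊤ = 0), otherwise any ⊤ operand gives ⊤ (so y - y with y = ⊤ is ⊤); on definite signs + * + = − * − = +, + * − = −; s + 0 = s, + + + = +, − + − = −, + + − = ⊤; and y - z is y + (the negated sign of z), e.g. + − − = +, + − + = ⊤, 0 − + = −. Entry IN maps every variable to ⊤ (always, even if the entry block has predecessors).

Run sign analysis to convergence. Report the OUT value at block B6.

Converged values:
  B0: | IN=(all ⊤) | OUT={c:-; rest ⊤}
  B1: | IN={c:-; rest ⊤} | OUT={c:-, e:-; rest ⊤}
  B2: | IN={c:-, e:-; rest ⊤} | OUT={c:-, d:-, e:-; rest ⊤}
  B3: | IN={c:-, d:-, e:-; rest ⊤} | OUT={c:-, d:-, e:-, f:+; rest ⊤}
  B4: | IN={c:-, f:+; rest ⊤} | OUT={c:-, f:+; rest ⊤}
  B5: | IN={c:-, f:+; rest ⊤} | OUT={c:-, f:+; rest ⊤}
  B6: | IN={c:-, f:+; rest ⊤} | OUT={c:-, f:+; rest ⊤}
  B7: | IN={c:-, f:+; rest ⊤} | OUT={c:-, d:-, e:+, f:+; rest ⊤}
  B8: | IN={c:-, d:-, e:+, f:+; rest ⊤} | OUT={a:+, c:-, d:-, e:+, f:+; rest ⊤}

Merge at B6: IN[B6] = OUT[B5] = {a: ⊤, b: ⊤, c: -, d: ⊤, e: ⊤, f: +}
Applying B6's transfer function to that IN value gives OUT[B6] (row B6 above).

Answer: {a: ⊤, b: ⊤, c: -, d: ⊤, e: ⊤, f: +}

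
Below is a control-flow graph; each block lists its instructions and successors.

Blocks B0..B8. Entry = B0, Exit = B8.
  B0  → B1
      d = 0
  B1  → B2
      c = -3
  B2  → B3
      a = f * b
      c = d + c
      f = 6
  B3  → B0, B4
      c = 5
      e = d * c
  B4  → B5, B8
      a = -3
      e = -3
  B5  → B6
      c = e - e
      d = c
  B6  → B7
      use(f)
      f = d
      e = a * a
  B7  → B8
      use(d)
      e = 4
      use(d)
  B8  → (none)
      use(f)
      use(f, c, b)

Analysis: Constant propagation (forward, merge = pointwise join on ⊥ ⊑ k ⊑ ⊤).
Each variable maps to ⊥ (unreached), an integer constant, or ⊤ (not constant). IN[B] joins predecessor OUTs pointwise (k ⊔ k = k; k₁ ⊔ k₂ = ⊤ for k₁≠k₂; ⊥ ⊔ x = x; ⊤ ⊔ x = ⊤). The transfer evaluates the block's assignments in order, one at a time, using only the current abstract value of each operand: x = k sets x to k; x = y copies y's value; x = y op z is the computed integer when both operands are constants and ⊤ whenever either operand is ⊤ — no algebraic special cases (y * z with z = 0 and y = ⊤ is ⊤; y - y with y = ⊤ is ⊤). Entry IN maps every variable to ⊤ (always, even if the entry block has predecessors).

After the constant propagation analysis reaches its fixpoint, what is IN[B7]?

Answer: {a: -3, b: ⊤, c: 0, d: 0, e: 9, f: 0}

Derivation:
Per-block solution:
  B0:  IN=(all ⊤)  OUT={d:0; rest ⊤}
  B1:  IN={d:0; rest ⊤}  OUT={c:-3, d:0; rest ⊤}
  B2:  IN={c:-3, d:0; rest ⊤}  OUT={c:-3, d:0, f:6; rest ⊤}
  B3:  IN={c:-3, d:0, f:6; rest ⊤}  OUT={c:5, d:0, e:0, f:6; rest ⊤}
  B4:  IN={c:5, d:0, e:0, f:6; rest ⊤}  OUT={a:-3, c:5, d:0, e:-3, f:6; rest ⊤}
  B5:  IN={a:-3, c:5, d:0, e:-3, f:6; rest ⊤}  OUT={a:-3, c:0, d:0, e:-3, f:6; rest ⊤}
  B6:  IN={a:-3, c:0, d:0, e:-3, f:6; rest ⊤}  OUT={a:-3, c:0, d:0, e:9, f:0; rest ⊤}
  B7:  IN={a:-3, c:0, d:0, e:9, f:0; rest ⊤}  OUT={a:-3, c:0, d:0, e:4, f:0; rest ⊤}
  B8:  IN={a:-3, d:0; rest ⊤}  OUT={a:-3, d:0; rest ⊤}

Merge at B7: IN[B7] = OUT[B6] = {a: -3, b: ⊤, c: 0, d: 0, e: 9, f: 0}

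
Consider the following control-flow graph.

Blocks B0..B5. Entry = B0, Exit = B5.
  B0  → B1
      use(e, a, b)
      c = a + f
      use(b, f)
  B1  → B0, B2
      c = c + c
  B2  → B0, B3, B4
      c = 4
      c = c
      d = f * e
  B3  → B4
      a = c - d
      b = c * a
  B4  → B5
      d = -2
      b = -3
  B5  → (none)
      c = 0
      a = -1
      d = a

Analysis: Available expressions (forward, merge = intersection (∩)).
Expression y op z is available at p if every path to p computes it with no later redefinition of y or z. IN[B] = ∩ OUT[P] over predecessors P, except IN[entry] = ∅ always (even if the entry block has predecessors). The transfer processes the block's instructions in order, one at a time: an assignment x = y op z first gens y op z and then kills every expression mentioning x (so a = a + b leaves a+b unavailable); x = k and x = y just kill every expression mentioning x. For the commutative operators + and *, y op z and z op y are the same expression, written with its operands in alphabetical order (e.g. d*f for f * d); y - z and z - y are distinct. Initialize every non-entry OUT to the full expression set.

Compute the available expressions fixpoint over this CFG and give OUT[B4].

Answer: {e*f}

Working:
Fixpoint table:
  B0: | IN={} | OUT={a+f}
  B1: | IN={a+f} | OUT={a+f}
  B2: | IN={a+f} | OUT={a+f, e*f}
  B3: | IN={a+f, e*f} | OUT={a*c, c-d, e*f}
  B4: | IN={e*f} | OUT={e*f}
  B5: | IN={e*f} | OUT={e*f}

Merge at B4: IN[B4] = OUT[B2] ∩ OUT[B3] = {e*f}
Applying B4's transfer function to that IN value gives OUT[B4] (row B4 above).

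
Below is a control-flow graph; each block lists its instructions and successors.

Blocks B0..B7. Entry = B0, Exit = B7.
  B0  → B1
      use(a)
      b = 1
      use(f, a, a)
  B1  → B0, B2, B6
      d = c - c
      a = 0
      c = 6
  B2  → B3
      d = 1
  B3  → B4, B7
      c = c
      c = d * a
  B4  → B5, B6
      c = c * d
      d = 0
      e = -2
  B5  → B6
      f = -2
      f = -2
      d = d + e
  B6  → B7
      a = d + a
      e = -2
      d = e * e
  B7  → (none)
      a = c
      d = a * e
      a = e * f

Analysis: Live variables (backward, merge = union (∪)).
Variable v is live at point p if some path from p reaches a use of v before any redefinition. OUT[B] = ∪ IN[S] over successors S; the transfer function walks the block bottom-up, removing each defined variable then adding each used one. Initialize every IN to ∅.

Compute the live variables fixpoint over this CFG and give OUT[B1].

Answer: {a, c, d, e, f}

Derivation:
Converged values:
  B0:   IN={a, c, e, f}   OUT={c, e, f}
  B1:   IN={c, e, f}   OUT={a, c, d, e, f}
  B2:   IN={a, c, e, f}   OUT={a, c, d, e, f}
  B3:   IN={a, c, d, e, f}   OUT={a, c, d, e, f}
  B4:   IN={a, c, d, f}   OUT={a, c, d, e, f}
  B5:   IN={a, c, d, e}   OUT={a, c, d, f}
  B6:   IN={a, c, d, f}   OUT={c, e, f}
  B7:   IN={c, e, f}   OUT={}

Merge at B1: OUT[B1] = IN[B0] ⊔ IN[B2] ⊔ IN[B6] = {a, c, d, e, f}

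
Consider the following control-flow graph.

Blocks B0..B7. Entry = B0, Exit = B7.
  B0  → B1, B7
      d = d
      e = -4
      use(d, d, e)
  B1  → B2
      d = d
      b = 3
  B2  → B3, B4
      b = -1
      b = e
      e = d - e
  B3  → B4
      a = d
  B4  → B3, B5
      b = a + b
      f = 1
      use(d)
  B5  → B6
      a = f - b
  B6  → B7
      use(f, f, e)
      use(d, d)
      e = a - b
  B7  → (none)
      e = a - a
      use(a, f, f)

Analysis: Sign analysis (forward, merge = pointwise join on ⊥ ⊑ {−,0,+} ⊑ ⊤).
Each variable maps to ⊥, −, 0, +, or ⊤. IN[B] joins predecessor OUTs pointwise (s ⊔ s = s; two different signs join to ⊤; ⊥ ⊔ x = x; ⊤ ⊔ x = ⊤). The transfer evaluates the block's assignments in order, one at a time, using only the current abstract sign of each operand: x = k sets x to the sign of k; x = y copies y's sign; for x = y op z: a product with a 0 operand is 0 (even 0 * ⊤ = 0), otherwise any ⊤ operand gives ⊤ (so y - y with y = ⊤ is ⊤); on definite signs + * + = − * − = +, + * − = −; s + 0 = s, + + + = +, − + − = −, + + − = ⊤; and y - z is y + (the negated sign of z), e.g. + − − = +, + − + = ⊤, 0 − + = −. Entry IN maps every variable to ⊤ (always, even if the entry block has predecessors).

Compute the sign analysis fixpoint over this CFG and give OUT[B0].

Per-block solution:
  B0: | IN=(all ⊤) | OUT={e:-; rest ⊤}
  B1: | IN={e:-; rest ⊤} | OUT={b:+, e:-; rest ⊤}
  B2: | IN={b:+, e:-; rest ⊤} | OUT={b:-; rest ⊤}
  B3: | IN=(all ⊤) | OUT=(all ⊤)
  B4: | IN=(all ⊤) | OUT={f:+; rest ⊤}
  B5: | IN={f:+; rest ⊤} | OUT={f:+; rest ⊤}
  B6: | IN={f:+; rest ⊤} | OUT={f:+; rest ⊤}
  B7: | IN=(all ⊤) | OUT=(all ⊤)

B0 is the boundary node: IN[B0] = {a: ⊤, b: ⊤, c: ⊤, d: ⊤, e: ⊤, f: ⊤}
Applying B0's transfer function to that IN value gives OUT[B0] (row B0 above).

Answer: {a: ⊤, b: ⊤, c: ⊤, d: ⊤, e: -, f: ⊤}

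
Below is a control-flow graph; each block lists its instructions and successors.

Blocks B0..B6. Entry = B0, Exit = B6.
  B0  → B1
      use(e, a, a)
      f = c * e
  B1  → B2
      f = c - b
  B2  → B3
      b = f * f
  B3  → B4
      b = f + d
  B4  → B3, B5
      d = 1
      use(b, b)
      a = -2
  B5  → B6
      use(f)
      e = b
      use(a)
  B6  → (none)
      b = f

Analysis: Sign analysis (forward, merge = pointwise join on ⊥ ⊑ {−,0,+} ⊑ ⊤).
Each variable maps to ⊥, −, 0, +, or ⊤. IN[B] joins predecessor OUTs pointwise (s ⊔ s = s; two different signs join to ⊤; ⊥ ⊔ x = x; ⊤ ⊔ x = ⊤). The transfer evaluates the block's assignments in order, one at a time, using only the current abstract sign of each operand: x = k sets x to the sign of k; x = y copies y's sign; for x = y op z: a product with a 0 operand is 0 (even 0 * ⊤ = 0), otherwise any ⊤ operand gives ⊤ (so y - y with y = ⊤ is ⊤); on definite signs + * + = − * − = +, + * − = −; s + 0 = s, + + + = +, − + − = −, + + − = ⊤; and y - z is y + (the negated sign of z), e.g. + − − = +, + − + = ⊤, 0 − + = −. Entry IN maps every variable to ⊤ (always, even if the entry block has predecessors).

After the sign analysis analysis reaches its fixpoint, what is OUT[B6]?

Converged values:
  B0:   IN=(all ⊤)   OUT=(all ⊤)
  B1:   IN=(all ⊤)   OUT=(all ⊤)
  B2:   IN=(all ⊤)   OUT=(all ⊤)
  B3:   IN=(all ⊤)   OUT=(all ⊤)
  B4:   IN=(all ⊤)   OUT={a:-, d:+; rest ⊤}
  B5:   IN={a:-, d:+; rest ⊤}   OUT={a:-, d:+; rest ⊤}
  B6:   IN={a:-, d:+; rest ⊤}   OUT={a:-, d:+; rest ⊤}

Merge at B6: IN[B6] = OUT[B5] = {a: -, b: ⊤, c: ⊤, d: +, e: ⊤, f: ⊤}
Applying B6's transfer function to that IN value gives OUT[B6] (row B6 above).

Answer: {a: -, b: ⊤, c: ⊤, d: +, e: ⊤, f: ⊤}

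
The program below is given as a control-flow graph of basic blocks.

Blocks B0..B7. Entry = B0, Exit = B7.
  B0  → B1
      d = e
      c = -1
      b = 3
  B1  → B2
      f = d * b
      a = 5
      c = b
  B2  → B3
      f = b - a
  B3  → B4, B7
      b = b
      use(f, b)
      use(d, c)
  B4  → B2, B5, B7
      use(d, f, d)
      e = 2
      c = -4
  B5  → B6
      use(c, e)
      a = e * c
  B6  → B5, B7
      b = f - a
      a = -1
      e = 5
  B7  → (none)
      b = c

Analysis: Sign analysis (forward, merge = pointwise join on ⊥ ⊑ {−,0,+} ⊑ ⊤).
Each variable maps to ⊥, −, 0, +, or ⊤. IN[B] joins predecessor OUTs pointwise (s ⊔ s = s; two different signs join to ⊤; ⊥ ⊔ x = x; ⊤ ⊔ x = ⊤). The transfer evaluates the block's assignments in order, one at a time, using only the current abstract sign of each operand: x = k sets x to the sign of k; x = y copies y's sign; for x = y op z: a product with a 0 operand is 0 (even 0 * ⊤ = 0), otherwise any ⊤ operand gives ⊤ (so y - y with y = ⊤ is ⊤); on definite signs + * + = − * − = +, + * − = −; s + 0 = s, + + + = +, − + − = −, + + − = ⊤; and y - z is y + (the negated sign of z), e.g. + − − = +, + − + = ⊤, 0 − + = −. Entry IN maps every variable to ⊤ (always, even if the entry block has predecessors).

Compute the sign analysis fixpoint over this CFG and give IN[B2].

Answer: {a: +, b: +, c: ⊤, d: ⊤, e: ⊤, f: ⊤}

Working:
Fixpoint table:
  B0: | IN=(all ⊤) | OUT={b:+, c:-; rest ⊤}
  B1: | IN={b:+, c:-; rest ⊤} | OUT={a:+, b:+, c:+; rest ⊤}
  B2: | IN={a:+, b:+; rest ⊤} | OUT={a:+, b:+; rest ⊤}
  B3: | IN={a:+, b:+; rest ⊤} | OUT={a:+, b:+; rest ⊤}
  B4: | IN={a:+, b:+; rest ⊤} | OUT={a:+, b:+, c:-, e:+; rest ⊤}
  B5: | IN={c:-, e:+; rest ⊤} | OUT={a:-, c:-, e:+; rest ⊤}
  B6: | IN={a:-, c:-, e:+; rest ⊤} | OUT={a:-, c:-, e:+; rest ⊤}
  B7: | IN=(all ⊤) | OUT=(all ⊤)

Merge at B2: IN[B2] = OUT[B1] ⊔ OUT[B4] = {a: +, b: +, c: ⊤, d: ⊤, e: ⊤, f: ⊤}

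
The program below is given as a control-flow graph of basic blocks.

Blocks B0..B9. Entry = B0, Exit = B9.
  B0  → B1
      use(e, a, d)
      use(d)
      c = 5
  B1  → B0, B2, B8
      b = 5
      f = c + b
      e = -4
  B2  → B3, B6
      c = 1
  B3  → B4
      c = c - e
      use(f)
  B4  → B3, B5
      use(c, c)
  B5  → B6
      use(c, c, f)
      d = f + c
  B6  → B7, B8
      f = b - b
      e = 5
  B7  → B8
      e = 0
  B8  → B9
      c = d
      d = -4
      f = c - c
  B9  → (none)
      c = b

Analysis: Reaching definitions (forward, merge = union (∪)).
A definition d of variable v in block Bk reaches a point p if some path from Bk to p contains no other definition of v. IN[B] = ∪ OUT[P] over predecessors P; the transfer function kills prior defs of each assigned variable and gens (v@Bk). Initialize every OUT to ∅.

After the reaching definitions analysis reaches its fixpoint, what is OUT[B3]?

Converged values:
  B0:  IN={b@B1, c@B0, e@B1, f@B1}  OUT={b@B1, c@B0, e@B1, f@B1}
  B1:  IN={b@B1, c@B0, e@B1, f@B1}  OUT={b@B1, c@B0, e@B1, f@B1}
  B2:  IN={b@B1, c@B0, e@B1, f@B1}  OUT={b@B1, c@B2, e@B1, f@B1}
  B3:  IN={b@B1, c@B2, c@B3, e@B1, f@B1}  OUT={b@B1, c@B3, e@B1, f@B1}
  B4:  IN={b@B1, c@B3, e@B1, f@B1}  OUT={b@B1, c@B3, e@B1, f@B1}
  B5:  IN={b@B1, c@B3, e@B1, f@B1}  OUT={b@B1, c@B3, d@B5, e@B1, f@B1}
  B6:  IN={b@B1, c@B2, c@B3, d@B5, e@B1, f@B1}  OUT={b@B1, c@B2, c@B3, d@B5, e@B6, f@B6}
  B7:  IN={b@B1, c@B2, c@B3, d@B5, e@B6, f@B6}  OUT={b@B1, c@B2, c@B3, d@B5, e@B7, f@B6}
  B8:  IN={b@B1, c@B0, c@B2, c@B3, d@B5, e@B1, e@B6, e@B7, f@B1, f@B6}  OUT={b@B1, c@B8, d@B8, e@B1, e@B6, e@B7, f@B8}
  B9:  IN={b@B1, c@B8, d@B8, e@B1, e@B6, e@B7, f@B8}  OUT={b@B1, c@B9, d@B8, e@B1, e@B6, e@B7, f@B8}

Merge at B3: IN[B3] = OUT[B2] ⊔ OUT[B4] = {b@B1, c@B2, c@B3, e@B1, f@B1}
Applying B3's transfer function to that IN value gives OUT[B3] (row B3 above).

Answer: {b@B1, c@B3, e@B1, f@B1}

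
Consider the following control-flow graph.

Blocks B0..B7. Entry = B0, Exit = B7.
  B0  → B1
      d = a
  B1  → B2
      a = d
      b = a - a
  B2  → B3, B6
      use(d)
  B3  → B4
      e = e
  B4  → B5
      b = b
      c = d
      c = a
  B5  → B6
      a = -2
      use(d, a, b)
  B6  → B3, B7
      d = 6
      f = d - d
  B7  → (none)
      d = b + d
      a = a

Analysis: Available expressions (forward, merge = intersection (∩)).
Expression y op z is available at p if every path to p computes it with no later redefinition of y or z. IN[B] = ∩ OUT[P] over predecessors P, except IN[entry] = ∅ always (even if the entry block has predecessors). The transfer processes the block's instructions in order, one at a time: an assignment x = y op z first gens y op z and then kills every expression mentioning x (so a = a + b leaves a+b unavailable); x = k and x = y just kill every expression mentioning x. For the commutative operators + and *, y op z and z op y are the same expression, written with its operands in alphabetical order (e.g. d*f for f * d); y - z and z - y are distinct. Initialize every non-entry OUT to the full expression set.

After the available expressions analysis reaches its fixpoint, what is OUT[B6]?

Fixpoint table:
  B0:  IN={}  OUT={}
  B1:  IN={}  OUT={a-a}
  B2:  IN={a-a}  OUT={a-a}
  B3:  IN={}  OUT={}
  B4:  IN={}  OUT={}
  B5:  IN={}  OUT={}
  B6:  IN={}  OUT={d-d}
  B7:  IN={d-d}  OUT={}

Merge at B6: IN[B6] = OUT[B2] ∩ OUT[B5] = {}
Applying B6's transfer function to that IN value gives OUT[B6] (row B6 above).

Answer: {d-d}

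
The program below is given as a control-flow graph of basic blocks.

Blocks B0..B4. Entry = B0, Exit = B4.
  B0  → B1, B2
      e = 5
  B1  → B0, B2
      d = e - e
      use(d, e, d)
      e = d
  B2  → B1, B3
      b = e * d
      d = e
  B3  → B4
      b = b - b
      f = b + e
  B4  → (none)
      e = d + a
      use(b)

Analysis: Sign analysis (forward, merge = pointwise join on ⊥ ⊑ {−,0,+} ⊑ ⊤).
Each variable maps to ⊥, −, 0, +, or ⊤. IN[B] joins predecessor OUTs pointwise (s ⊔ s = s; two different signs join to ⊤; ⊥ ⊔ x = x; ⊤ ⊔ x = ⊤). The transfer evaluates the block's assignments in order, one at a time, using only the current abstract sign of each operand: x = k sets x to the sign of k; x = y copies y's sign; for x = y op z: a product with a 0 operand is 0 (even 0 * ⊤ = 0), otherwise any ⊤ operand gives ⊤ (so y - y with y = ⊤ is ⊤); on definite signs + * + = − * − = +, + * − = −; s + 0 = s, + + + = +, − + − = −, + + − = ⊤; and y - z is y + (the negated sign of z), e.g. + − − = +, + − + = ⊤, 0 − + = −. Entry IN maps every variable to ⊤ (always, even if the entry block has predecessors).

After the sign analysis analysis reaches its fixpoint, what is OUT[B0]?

Answer: {a: ⊤, b: ⊤, c: ⊤, d: ⊤, e: +, f: ⊤}

Working:
Converged values:
  B0: | IN=(all ⊤) | OUT={e:+; rest ⊤}
  B1: | IN=(all ⊤) | OUT=(all ⊤)
  B2: | IN=(all ⊤) | OUT=(all ⊤)
  B3: | IN=(all ⊤) | OUT=(all ⊤)
  B4: | IN=(all ⊤) | OUT=(all ⊤)

Merge at B0 (entry node, so the boundary value (all ⊤) is joined with the incoming edge(s)): IN[B0] = (all ⊤) ⊔ OUT[B1] = {a: ⊤, b: ⊤, c: ⊤, d: ⊤, e: ⊤, f: ⊤}
Applying B0's transfer function to that IN value gives OUT[B0] (row B0 above).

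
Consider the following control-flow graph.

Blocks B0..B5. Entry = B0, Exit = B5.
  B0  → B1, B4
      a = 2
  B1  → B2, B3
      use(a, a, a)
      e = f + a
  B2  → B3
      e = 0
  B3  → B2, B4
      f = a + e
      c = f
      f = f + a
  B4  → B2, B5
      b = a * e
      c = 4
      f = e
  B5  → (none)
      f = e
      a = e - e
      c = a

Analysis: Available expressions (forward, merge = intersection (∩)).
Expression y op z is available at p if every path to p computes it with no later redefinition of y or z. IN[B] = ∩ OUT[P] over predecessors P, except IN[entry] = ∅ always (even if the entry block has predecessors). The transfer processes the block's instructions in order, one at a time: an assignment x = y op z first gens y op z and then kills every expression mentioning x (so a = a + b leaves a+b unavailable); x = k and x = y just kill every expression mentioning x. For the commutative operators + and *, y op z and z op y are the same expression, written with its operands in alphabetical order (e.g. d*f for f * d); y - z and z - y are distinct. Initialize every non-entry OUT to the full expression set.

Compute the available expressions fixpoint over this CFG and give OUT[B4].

Fixpoint table:
  B0:   IN={}   OUT={}
  B1:   IN={}   OUT={a+f}
  B2:   IN={}   OUT={}
  B3:   IN={}   OUT={a+e}
  B4:   IN={}   OUT={a*e}
  B5:   IN={a*e}   OUT={e-e}

Merge at B4: IN[B4] = OUT[B0] ∩ OUT[B3] = {}
Applying B4's transfer function to that IN value gives OUT[B4] (row B4 above).

Answer: {a*e}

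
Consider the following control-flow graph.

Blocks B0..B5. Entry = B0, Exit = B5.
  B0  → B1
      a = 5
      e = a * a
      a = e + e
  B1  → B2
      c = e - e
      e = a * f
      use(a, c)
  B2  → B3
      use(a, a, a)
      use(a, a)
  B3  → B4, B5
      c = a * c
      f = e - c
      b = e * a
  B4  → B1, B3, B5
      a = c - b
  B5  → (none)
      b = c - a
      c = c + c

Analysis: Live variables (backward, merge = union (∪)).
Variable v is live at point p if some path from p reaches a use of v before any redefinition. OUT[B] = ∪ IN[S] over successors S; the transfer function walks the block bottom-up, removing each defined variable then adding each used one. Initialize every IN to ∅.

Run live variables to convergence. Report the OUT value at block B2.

Per-block solution:
  B0:  IN={f}  OUT={a, e, f}
  B1:  IN={a, e, f}  OUT={a, c, e}
  B2:  IN={a, c, e}  OUT={a, c, e}
  B3:  IN={a, c, e}  OUT={a, b, c, e, f}
  B4:  IN={b, c, e, f}  OUT={a, c, e, f}
  B5:  IN={a, c}  OUT={}

Merge at B2: OUT[B2] = IN[B3] = {a, c, e}

Answer: {a, c, e}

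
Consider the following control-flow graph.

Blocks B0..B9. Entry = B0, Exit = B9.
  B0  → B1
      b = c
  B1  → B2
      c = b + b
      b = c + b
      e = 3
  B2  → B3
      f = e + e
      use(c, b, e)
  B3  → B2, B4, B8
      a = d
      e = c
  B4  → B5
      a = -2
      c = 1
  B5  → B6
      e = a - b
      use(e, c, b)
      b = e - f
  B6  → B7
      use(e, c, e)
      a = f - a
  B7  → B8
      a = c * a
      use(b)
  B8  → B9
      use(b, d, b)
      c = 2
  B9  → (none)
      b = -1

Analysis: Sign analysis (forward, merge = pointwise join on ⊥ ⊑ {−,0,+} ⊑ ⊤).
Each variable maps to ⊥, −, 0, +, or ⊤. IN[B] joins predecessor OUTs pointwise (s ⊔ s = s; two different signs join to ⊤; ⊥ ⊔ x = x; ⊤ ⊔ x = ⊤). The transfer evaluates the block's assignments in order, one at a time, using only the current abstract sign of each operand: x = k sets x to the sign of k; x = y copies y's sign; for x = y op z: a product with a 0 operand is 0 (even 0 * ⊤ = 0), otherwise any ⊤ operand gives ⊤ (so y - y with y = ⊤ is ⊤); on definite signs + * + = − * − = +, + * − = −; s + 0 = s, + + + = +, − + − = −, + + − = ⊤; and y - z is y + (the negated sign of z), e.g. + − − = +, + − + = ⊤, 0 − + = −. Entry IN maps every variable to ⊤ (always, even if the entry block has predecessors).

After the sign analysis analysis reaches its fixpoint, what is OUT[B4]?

Converged values:
  B0:  IN=(all ⊤)  OUT=(all ⊤)
  B1:  IN=(all ⊤)  OUT={e:+; rest ⊤}
  B2:  IN=(all ⊤)  OUT=(all ⊤)
  B3:  IN=(all ⊤)  OUT=(all ⊤)
  B4:  IN=(all ⊤)  OUT={a:-, c:+; rest ⊤}
  B5:  IN={a:-, c:+; rest ⊤}  OUT={a:-, c:+; rest ⊤}
  B6:  IN={a:-, c:+; rest ⊤}  OUT={c:+; rest ⊤}
  B7:  IN={c:+; rest ⊤}  OUT={c:+; rest ⊤}
  B8:  IN=(all ⊤)  OUT={c:+; rest ⊤}
  B9:  IN={c:+; rest ⊤}  OUT={b:-, c:+; rest ⊤}

Merge at B4: IN[B4] = OUT[B3] = {a: ⊤, b: ⊤, c: ⊤, d: ⊤, e: ⊤, f: ⊤}
Applying B4's transfer function to that IN value gives OUT[B4] (row B4 above).

Answer: {a: -, b: ⊤, c: +, d: ⊤, e: ⊤, f: ⊤}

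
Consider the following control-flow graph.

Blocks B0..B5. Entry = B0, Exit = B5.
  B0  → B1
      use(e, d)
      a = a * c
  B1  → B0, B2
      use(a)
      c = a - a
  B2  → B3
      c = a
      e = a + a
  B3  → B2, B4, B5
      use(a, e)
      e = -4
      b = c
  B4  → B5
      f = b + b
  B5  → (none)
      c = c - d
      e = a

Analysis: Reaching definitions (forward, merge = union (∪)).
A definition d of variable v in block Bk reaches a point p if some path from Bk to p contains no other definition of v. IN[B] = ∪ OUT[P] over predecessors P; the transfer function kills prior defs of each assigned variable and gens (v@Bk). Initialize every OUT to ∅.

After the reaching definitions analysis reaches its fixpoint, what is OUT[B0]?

Answer: {a@B0, c@B1}

Trace:
Fixpoint table:
  B0:   IN={a@B0, c@B1}   OUT={a@B0, c@B1}
  B1:   IN={a@B0, c@B1}   OUT={a@B0, c@B1}
  B2:   IN={a@B0, b@B3, c@B1, c@B2, e@B3}   OUT={a@B0, b@B3, c@B2, e@B2}
  B3:   IN={a@B0, b@B3, c@B2, e@B2}   OUT={a@B0, b@B3, c@B2, e@B3}
  B4:   IN={a@B0, b@B3, c@B2, e@B3}   OUT={a@B0, b@B3, c@B2, e@B3, f@B4}
  B5:   IN={a@B0, b@B3, c@B2, e@B3, f@B4}   OUT={a@B0, b@B3, c@B5, e@B5, f@B4}

Merge at B0 (entry node, so the boundary value {} is joined with the incoming edge(s)): IN[B0] = {} ⊔ OUT[B1] = {a@B0, c@B1}
Applying B0's transfer function to that IN value gives OUT[B0] (row B0 above).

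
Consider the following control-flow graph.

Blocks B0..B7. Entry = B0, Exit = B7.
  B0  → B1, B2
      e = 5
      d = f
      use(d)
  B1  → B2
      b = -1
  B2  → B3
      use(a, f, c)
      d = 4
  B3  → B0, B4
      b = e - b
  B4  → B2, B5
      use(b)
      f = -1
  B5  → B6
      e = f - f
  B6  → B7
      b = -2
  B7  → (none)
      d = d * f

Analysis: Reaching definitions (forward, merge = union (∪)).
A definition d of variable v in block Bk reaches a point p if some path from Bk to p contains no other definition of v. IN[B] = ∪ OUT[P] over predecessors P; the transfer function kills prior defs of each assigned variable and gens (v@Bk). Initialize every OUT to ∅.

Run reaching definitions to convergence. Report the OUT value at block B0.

Per-block solution:
  B0:   IN={b@B3, d@B2, e@B0, f@B4}   OUT={b@B3, d@B0, e@B0, f@B4}
  B1:   IN={b@B3, d@B0, e@B0, f@B4}   OUT={b@B1, d@B0, e@B0, f@B4}
  B2:   IN={b@B1, b@B3, d@B0, d@B2, e@B0, f@B4}   OUT={b@B1, b@B3, d@B2, e@B0, f@B4}
  B3:   IN={b@B1, b@B3, d@B2, e@B0, f@B4}   OUT={b@B3, d@B2, e@B0, f@B4}
  B4:   IN={b@B3, d@B2, e@B0, f@B4}   OUT={b@B3, d@B2, e@B0, f@B4}
  B5:   IN={b@B3, d@B2, e@B0, f@B4}   OUT={b@B3, d@B2, e@B5, f@B4}
  B6:   IN={b@B3, d@B2, e@B5, f@B4}   OUT={b@B6, d@B2, e@B5, f@B4}
  B7:   IN={b@B6, d@B2, e@B5, f@B4}   OUT={b@B6, d@B7, e@B5, f@B4}

Merge at B0 (entry node, so the boundary value {} is joined with the incoming edge(s)): IN[B0] = {} ⊔ OUT[B3] = {b@B3, d@B2, e@B0, f@B4}
Applying B0's transfer function to that IN value gives OUT[B0] (row B0 above).

Answer: {b@B3, d@B0, e@B0, f@B4}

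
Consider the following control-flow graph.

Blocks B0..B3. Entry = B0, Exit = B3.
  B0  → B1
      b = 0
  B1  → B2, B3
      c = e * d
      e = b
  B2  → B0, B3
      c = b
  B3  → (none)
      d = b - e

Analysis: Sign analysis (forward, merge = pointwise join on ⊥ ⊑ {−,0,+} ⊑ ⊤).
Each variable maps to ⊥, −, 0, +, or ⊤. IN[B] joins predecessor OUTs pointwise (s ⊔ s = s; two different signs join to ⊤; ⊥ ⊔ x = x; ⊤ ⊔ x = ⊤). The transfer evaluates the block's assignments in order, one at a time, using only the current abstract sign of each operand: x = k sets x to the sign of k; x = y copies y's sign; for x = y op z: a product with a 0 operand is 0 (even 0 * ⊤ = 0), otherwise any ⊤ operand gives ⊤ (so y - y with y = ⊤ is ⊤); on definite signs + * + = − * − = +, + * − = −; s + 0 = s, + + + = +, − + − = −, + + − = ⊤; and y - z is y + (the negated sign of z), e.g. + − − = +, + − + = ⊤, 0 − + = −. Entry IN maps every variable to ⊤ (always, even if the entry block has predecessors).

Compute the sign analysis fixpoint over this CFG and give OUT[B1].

Fixpoint table:
  B0:   IN=(all ⊤)   OUT={b:0; rest ⊤}
  B1:   IN={b:0; rest ⊤}   OUT={b:0, e:0; rest ⊤}
  B2:   IN={b:0, e:0; rest ⊤}   OUT={b:0, c:0, e:0; rest ⊤}
  B3:   IN={b:0, e:0; rest ⊤}   OUT={b:0, d:0, e:0; rest ⊤}

Merge at B1: IN[B1] = OUT[B0] = {a: ⊤, b: 0, c: ⊤, d: ⊤, e: ⊤, f: ⊤}
Applying B1's transfer function to that IN value gives OUT[B1] (row B1 above).

Answer: {a: ⊤, b: 0, c: ⊤, d: ⊤, e: 0, f: ⊤}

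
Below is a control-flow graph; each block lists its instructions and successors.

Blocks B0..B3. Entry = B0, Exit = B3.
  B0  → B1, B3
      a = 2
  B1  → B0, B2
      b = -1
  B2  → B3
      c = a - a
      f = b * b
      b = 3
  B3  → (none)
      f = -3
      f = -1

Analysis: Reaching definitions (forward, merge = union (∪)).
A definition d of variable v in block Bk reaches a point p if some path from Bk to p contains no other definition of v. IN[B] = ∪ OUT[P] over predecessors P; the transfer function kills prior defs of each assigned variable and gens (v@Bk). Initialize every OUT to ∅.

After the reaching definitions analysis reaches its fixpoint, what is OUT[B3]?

Answer: {a@B0, b@B1, b@B2, c@B2, f@B3}

Trace:
Per-block solution:
  B0:   IN={a@B0, b@B1}   OUT={a@B0, b@B1}
  B1:   IN={a@B0, b@B1}   OUT={a@B0, b@B1}
  B2:   IN={a@B0, b@B1}   OUT={a@B0, b@B2, c@B2, f@B2}
  B3:   IN={a@B0, b@B1, b@B2, c@B2, f@B2}   OUT={a@B0, b@B1, b@B2, c@B2, f@B3}

Merge at B3: IN[B3] = OUT[B0] ⊔ OUT[B2] = {a@B0, b@B1, b@B2, c@B2, f@B2}
Applying B3's transfer function to that IN value gives OUT[B3] (row B3 above).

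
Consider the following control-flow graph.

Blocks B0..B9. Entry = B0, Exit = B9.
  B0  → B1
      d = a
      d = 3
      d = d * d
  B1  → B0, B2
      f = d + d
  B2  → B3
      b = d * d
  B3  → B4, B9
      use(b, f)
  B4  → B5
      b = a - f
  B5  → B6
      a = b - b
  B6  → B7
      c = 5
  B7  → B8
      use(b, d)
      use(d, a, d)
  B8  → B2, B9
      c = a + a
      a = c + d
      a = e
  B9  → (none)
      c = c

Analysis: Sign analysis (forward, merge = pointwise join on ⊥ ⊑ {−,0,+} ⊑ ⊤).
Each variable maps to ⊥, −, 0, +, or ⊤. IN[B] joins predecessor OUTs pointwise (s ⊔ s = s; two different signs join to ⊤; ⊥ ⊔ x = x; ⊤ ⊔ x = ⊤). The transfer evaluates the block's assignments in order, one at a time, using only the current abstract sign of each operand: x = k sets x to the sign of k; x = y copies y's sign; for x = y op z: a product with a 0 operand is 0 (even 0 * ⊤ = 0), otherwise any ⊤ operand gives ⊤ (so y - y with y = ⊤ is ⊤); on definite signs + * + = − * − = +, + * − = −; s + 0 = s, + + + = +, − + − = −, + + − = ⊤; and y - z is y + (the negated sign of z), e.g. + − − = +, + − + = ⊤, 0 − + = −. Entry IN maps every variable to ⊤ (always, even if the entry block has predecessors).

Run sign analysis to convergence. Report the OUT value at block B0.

Per-block solution:
  B0: | IN=(all ⊤) | OUT={d:+; rest ⊤}
  B1: | IN={d:+; rest ⊤} | OUT={d:+, f:+; rest ⊤}
  B2: | IN={d:+, f:+; rest ⊤} | OUT={b:+, d:+, f:+; rest ⊤}
  B3: | IN={b:+, d:+, f:+; rest ⊤} | OUT={b:+, d:+, f:+; rest ⊤}
  B4: | IN={b:+, d:+, f:+; rest ⊤} | OUT={d:+, f:+; rest ⊤}
  B5: | IN={d:+, f:+; rest ⊤} | OUT={d:+, f:+; rest ⊤}
  B6: | IN={d:+, f:+; rest ⊤} | OUT={c:+, d:+, f:+; rest ⊤}
  B7: | IN={c:+, d:+, f:+; rest ⊤} | OUT={c:+, d:+, f:+; rest ⊤}
  B8: | IN={c:+, d:+, f:+; rest ⊤} | OUT={d:+, f:+; rest ⊤}
  B9: | IN={d:+, f:+; rest ⊤} | OUT={d:+, f:+; rest ⊤}

Merge at B0 (entry node, so the boundary value (all ⊤) is joined with the incoming edge(s)): IN[B0] = (all ⊤) ⊔ OUT[B1] = {a: ⊤, b: ⊤, c: ⊤, d: ⊤, e: ⊤, f: ⊤}
Applying B0's transfer function to that IN value gives OUT[B0] (row B0 above).

Answer: {a: ⊤, b: ⊤, c: ⊤, d: +, e: ⊤, f: ⊤}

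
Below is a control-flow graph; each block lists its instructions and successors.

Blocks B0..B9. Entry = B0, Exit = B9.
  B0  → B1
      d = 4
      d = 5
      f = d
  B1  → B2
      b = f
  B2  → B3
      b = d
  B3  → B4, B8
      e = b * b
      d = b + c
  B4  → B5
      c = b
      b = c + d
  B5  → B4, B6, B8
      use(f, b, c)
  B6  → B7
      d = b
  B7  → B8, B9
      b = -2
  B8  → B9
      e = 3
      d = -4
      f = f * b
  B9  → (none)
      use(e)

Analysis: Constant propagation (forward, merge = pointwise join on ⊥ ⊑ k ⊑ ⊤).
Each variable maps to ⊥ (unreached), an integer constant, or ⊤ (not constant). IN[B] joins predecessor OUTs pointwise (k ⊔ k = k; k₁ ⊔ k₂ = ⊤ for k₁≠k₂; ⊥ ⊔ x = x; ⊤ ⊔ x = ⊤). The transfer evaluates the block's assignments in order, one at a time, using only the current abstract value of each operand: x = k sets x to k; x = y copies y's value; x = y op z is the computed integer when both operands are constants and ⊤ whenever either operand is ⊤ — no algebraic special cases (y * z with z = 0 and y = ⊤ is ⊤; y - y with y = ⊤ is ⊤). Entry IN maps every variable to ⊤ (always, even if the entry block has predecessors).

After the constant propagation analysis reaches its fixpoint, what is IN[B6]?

Converged values:
  B0: | IN=(all ⊤) | OUT={d:5, f:5; rest ⊤}
  B1: | IN={d:5, f:5; rest ⊤} | OUT={b:5, d:5, f:5; rest ⊤}
  B2: | IN={b:5, d:5, f:5; rest ⊤} | OUT={b:5, d:5, f:5; rest ⊤}
  B3: | IN={b:5, d:5, f:5; rest ⊤} | OUT={b:5, e:25, f:5; rest ⊤}
  B4: | IN={e:25, f:5; rest ⊤} | OUT={e:25, f:5; rest ⊤}
  B5: | IN={e:25, f:5; rest ⊤} | OUT={e:25, f:5; rest ⊤}
  B6: | IN={e:25, f:5; rest ⊤} | OUT={e:25, f:5; rest ⊤}
  B7: | IN={e:25, f:5; rest ⊤} | OUT={b:-2, e:25, f:5; rest ⊤}
  B8: | IN={e:25, f:5; rest ⊤} | OUT={d:-4, e:3; rest ⊤}
  B9: | IN=(all ⊤) | OUT=(all ⊤)

Merge at B6: IN[B6] = OUT[B5] = {a: ⊤, b: ⊤, c: ⊤, d: ⊤, e: 25, f: 5}

Answer: {a: ⊤, b: ⊤, c: ⊤, d: ⊤, e: 25, f: 5}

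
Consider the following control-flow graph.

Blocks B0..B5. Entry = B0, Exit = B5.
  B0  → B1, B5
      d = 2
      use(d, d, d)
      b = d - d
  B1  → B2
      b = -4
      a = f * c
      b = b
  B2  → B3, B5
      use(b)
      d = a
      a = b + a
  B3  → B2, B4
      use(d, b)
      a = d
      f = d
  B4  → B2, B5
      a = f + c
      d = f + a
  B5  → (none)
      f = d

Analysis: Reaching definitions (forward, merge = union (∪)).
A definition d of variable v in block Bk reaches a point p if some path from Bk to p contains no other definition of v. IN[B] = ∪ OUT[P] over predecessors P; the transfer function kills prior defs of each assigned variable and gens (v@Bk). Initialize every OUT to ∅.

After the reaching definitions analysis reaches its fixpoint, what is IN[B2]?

Answer: {a@B1, a@B3, a@B4, b@B1, d@B0, d@B2, d@B4, f@B3}

Trace:
Fixpoint table:
  B0: | IN={} | OUT={b@B0, d@B0}
  B1: | IN={b@B0, d@B0} | OUT={a@B1, b@B1, d@B0}
  B2: | IN={a@B1, a@B3, a@B4, b@B1, d@B0, d@B2, d@B4, f@B3} | OUT={a@B2, b@B1, d@B2, f@B3}
  B3: | IN={a@B2, b@B1, d@B2, f@B3} | OUT={a@B3, b@B1, d@B2, f@B3}
  B4: | IN={a@B3, b@B1, d@B2, f@B3} | OUT={a@B4, b@B1, d@B4, f@B3}
  B5: | IN={a@B2, a@B4, b@B0, b@B1, d@B0, d@B2, d@B4, f@B3} | OUT={a@B2, a@B4, b@B0, b@B1, d@B0, d@B2, d@B4, f@B5}

Merge at B2: IN[B2] = OUT[B1] ⊔ OUT[B3] ⊔ OUT[B4] = {a@B1, a@B3, a@B4, b@B1, d@B0, d@B2, d@B4, f@B3}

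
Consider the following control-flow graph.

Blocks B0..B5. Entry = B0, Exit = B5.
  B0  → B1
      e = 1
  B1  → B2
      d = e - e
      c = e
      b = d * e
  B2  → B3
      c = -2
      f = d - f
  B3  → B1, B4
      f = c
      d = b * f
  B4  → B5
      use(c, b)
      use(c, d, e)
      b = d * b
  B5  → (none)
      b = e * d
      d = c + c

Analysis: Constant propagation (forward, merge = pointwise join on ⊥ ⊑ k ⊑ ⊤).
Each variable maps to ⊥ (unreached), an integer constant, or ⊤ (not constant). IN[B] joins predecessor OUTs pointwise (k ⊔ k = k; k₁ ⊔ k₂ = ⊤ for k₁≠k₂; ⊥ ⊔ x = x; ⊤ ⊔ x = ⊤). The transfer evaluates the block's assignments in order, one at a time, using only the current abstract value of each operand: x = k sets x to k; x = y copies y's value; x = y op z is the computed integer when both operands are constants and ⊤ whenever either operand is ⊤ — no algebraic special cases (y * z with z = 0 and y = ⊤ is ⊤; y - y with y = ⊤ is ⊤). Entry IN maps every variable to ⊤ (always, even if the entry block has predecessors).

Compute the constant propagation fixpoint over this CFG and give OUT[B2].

Fixpoint table:
  B0:  IN=(all ⊤)  OUT={e:1; rest ⊤}
  B1:  IN={e:1; rest ⊤}  OUT={b:0, c:1, d:0, e:1; rest ⊤}
  B2:  IN={b:0, c:1, d:0, e:1; rest ⊤}  OUT={b:0, c:-2, d:0, e:1; rest ⊤}
  B3:  IN={b:0, c:-2, d:0, e:1; rest ⊤}  OUT={b:0, c:-2, d:0, e:1, f:-2; rest ⊤}
  B4:  IN={b:0, c:-2, d:0, e:1, f:-2; rest ⊤}  OUT={b:0, c:-2, d:0, e:1, f:-2; rest ⊤}
  B5:  IN={b:0, c:-2, d:0, e:1, f:-2; rest ⊤}  OUT={b:0, c:-2, d:-4, e:1, f:-2; rest ⊤}

Merge at B2: IN[B2] = OUT[B1] = {a: ⊤, b: 0, c: 1, d: 0, e: 1, f: ⊤}
Applying B2's transfer function to that IN value gives OUT[B2] (row B2 above).

Answer: {a: ⊤, b: 0, c: -2, d: 0, e: 1, f: ⊤}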